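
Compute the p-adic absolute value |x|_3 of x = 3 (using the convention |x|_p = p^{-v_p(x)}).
|3|_3 = 1/3

Step 1 — compute v_3(x) by factoring powers of 3 out of the numerator and denominator: v_3(3) = 1. Step 2 — apply |x|_p = p^{-v_p(x)} = 3^{-1} = 1/3.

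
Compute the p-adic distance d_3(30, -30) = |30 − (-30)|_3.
d_3(30, -30) = 1/3

Step 1 — x − y = 30 − (-30) = 60. Step 2 — v_3(60) = 1 (factor: 60 = (3^1 · 20); the sign does not affect v_p). Step 3 — |x − y|_3 = 3^{-1} = 1/3.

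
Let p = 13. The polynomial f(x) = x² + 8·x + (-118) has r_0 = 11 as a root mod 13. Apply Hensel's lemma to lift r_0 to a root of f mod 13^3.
r_2 = 453 (mod 2197)

Hensel: r_{i+1} = r_i − f(r_i)·(f′(r_i))^{-1} mod 13^{i+2}, f′(x) = 2x + 8. Iterate:
  r_0 = 11 (mod 13)
  r_1 = 115 (mod 169)
  r_2 = 453 (mod 2197)
Final: r = 453 satisfies f(r) ≡ 0 mod 13^3.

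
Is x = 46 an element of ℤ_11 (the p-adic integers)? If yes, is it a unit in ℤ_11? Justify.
x ∈ ℤ_11^× (unit); v_11(x) = 0

ℤ_11 = {x ∈ ℚ_11 : v_11(x) ≥ 0} and ℤ_11^× = {x ∈ ℤ_11 : v_11(x) = 0}. Here v_11(46) = v_11(num) − v_11(den) = 0; compare against these criteria.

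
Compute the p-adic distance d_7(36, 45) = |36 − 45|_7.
d_7(36, 45) = 1

Step 1 — x − y = 36 − 45 = -9. Step 2 — v_7(-9) = 0 (factor: -9 = −(7^0 · 9); the sign does not affect v_p). Step 3 — |x − y|_7 = 7^{0} = 1.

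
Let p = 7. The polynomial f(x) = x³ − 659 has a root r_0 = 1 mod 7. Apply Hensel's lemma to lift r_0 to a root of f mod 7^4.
r_3 = 1772 (mod 2401)

Hensel: r_{i+1} = r_i − f(r_i)/f′(r_i) mod 7^{i+2}, where f′(x) = 3x². Iterate:
  r_0 = 1 (mod 7)
  r_1 = 8 (mod 49)
  r_2 = 57 (mod 343)
  r_3 = 1772 (mod 2401)
Final: r = 1772 with f(r) ≡ 0 mod 7^4.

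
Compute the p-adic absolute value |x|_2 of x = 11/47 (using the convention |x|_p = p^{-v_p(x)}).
|11/47|_2 = 1

Step 1 — compute v_2(x) by factoring powers of 2 out of the numerator and denominator: v_2(11/47) = 0. Step 2 — apply |x|_p = p^{-v_p(x)} = 2^{0} = 1.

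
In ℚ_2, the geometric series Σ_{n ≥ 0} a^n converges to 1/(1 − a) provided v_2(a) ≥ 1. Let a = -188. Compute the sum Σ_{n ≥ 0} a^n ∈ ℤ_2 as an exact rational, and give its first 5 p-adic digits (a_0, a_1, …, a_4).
Σ a^n = 1/(1 − a) = 1/189;  first 5 digits = (1, 0, 1, 0, 1)

v_2(a) = 2 ≥ 1, so the series converges in ℤ_2 to 1/(1 − a) = 1/(1 − (-188)) = 1/189. Expand this rational in ℤ_2: compute digits iteratively via d_i = x_i mod 2, x_{i+1} = (x_i − d_i)/2. The first 5 digits are (1, 0, 1, 0, 1).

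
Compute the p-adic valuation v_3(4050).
v_3(4050) = 4

v_3(n) is the largest exponent k such that 3^k divides n. Factor out: 4050 = 3^4 · 50. (Sign doesn't affect v_p.) So v_3(4050) = 4.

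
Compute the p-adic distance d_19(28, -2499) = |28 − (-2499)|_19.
d_19(28, -2499) = 1/361

Step 1 — x − y = 28 − (-2499) = 2527. Step 2 — v_19(2527) = 2 (factor: 2527 = (19^2 · 7); the sign does not affect v_p). Step 3 — |x − y|_19 = 19^{-2} = 1/361.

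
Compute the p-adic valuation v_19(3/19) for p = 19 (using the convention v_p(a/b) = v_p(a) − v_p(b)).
v_19(3/19) = -1

Factor powers of 19 from the numerator and denominator of the reduced fraction: 3 = 19^0 · 3 and 19 = 19^1 · 1. Apply v_p(a/b) = v_p(a) − v_p(b): v_19(3/19) = 0 − 1 = -1.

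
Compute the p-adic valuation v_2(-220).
v_2(-220) = 2

v_2(n) is the largest exponent k such that 2^k divides n. Factor out: -220 = -2^2 · 55. (Sign doesn't affect v_p.) So v_2(-220) = 2.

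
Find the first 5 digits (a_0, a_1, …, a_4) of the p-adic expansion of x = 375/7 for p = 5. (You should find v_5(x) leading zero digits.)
(a_0, …, a_4) = (0, 0, 0, 4, 0)

v_5(375/7) = 3, so a_0 = ... = a_2 = 0. Factor out: x = 5^3 · u with u = 3/7 a unit in ℤ_5. Expand u iteratively via a_{v+i} = u_i mod 5, u_{i+1} = (u_i − a_{v+i})/5:
  u_0 = 3/7;  a_3 = 4;  u_1 = (u_0 − 4)/5 = -5/7
  u_1 = -5/7;  a_4 = 0;  u_2 = (u_1 − 0)/5 = -1/7
Digits: (0, 0, 0, 4, 0).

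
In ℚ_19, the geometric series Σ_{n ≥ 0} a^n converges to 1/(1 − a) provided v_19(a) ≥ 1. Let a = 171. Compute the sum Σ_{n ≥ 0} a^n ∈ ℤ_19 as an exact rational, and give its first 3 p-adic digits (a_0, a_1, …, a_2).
Σ a^n = 1/(1 − a) = -1/170;  first 3 digits = (1, 9, 5)

v_19(a) = 1 ≥ 1, so the series converges in ℤ_19 to 1/(1 − a) = 1/(1 − 171) = -1/170. Expand this rational in ℤ_19: compute digits iteratively via d_i = x_i mod 19, x_{i+1} = (x_i − d_i)/19. The first 3 digits are (1, 9, 5).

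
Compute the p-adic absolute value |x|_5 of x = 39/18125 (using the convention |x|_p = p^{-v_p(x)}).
|39/18125|_5 = 625

Step 1 — compute v_5(x) by factoring powers of 5 out of the numerator and denominator: v_5(39/18125) = -4. Step 2 — apply |x|_p = p^{-v_p(x)} = 5^{4} = 625.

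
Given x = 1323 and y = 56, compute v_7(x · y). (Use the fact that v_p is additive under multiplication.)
v_7(74088) = 3

v_p(x) = 2 (factor: 1323 = 7^2 · 27); v_p(y) = 1 (factor: 56 = 7^1 · 8). Additivity: v_p(xy) = v_p(x) + v_p(y) = 2 + 1 = 3. (Direct check: xy = 74088 = 7^3 · (216).)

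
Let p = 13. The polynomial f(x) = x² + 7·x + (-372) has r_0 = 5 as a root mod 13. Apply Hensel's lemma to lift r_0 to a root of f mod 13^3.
r_2 = 1604 (mod 2197)

Hensel: r_{i+1} = r_i − f(r_i)·(f′(r_i))^{-1} mod 13^{i+2}, f′(x) = 2x + 7. Iterate:
  r_0 = 5 (mod 13)
  r_1 = 83 (mod 169)
  r_2 = 1604 (mod 2197)
Final: r = 1604 satisfies f(r) ≡ 0 mod 13^3.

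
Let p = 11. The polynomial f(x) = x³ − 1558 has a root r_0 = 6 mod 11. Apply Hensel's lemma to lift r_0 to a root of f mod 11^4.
r_3 = 6958 (mod 14641)

Hensel: r_{i+1} = r_i − f(r_i)/f′(r_i) mod 11^{i+2}, where f′(x) = 3x². Iterate:
  r_0 = 6 (mod 11)
  r_1 = 61 (mod 121)
  r_2 = 303 (mod 1331)
  r_3 = 6958 (mod 14641)
Final: r = 6958 with f(r) ≡ 0 mod 11^4.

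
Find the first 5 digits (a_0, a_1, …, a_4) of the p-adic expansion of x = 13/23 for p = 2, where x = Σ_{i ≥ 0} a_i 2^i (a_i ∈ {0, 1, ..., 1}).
(a_0, …, a_4) = (1, 1, 0, 1, 1)

v_2(13/23) = 0 (numerator and denominator both coprime to 2), so x ∈ ℤ_2^×. Compute digits iteratively via a_i = x_i mod 2, x_{i+1} = (x_i − a_i)/2, with x_0 = x:
  x_0 = 13/23;  a_0 = 1;  x_1 = (x_0 − 1)/2 = -5/23
  x_1 = -5/23;  a_1 = 1;  x_2 = (x_1 − 1)/2 = -14/23
  x_2 = -14/23;  a_2 = 0;  x_3 = (x_2 − 0)/2 = -7/23
  x_3 = -7/23;  a_3 = 1;  x_4 = (x_3 − 1)/2 = -15/23
  x_4 = -15/23;  a_4 = 1;  x_5 = (x_4 − 1)/2 = -19/23
Digits: (1, 1, 0, 1, 1).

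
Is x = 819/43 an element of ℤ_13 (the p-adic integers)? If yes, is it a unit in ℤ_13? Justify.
x ∈ ℤ_13 but not a unit; v_13(x) = 1 > 0

ℤ_13 = {x ∈ ℚ_13 : v_13(x) ≥ 0} and ℤ_13^× = {x ∈ ℤ_13 : v_13(x) = 0}. Here v_13(819/43) = v_13(num) − v_13(den) = 1; compare against these criteria.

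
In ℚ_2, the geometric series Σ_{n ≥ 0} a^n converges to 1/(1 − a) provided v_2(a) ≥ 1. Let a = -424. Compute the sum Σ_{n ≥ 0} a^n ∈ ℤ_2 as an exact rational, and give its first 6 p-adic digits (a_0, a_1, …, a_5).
Σ a^n = 1/(1 − a) = 1/425;  first 6 digits = (1, 0, 0, 1, 1, 0)

v_2(a) = 3 ≥ 1, so the series converges in ℤ_2 to 1/(1 − a) = 1/(1 − (-424)) = 1/425. Expand this rational in ℤ_2: compute digits iteratively via d_i = x_i mod 2, x_{i+1} = (x_i − d_i)/2. The first 6 digits are (1, 0, 0, 1, 1, 0).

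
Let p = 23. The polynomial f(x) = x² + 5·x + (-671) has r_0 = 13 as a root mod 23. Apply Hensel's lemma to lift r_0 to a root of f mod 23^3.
r_2 = 5027 (mod 12167)

Hensel: r_{i+1} = r_i − f(r_i)·(f′(r_i))^{-1} mod 23^{i+2}, f′(x) = 2x + 5. Iterate:
  r_0 = 13 (mod 23)
  r_1 = 266 (mod 529)
  r_2 = 5027 (mod 12167)
Final: r = 5027 satisfies f(r) ≡ 0 mod 23^3.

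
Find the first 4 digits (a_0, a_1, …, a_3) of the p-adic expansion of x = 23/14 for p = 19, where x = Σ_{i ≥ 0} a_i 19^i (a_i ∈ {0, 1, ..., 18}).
(a_0, …, a_3) = (3, 4, 12, 17)

v_19(23/14) = 0 (numerator and denominator both coprime to 19), so x ∈ ℤ_19^×. Compute digits iteratively via a_i = x_i mod 19, x_{i+1} = (x_i − a_i)/19, with x_0 = x:
  x_0 = 23/14;  a_0 = 3;  x_1 = (x_0 − 3)/19 = -1/14
  x_1 = -1/14;  a_1 = 4;  x_2 = (x_1 − 4)/19 = -3/14
  x_2 = -3/14;  a_2 = 12;  x_3 = (x_2 − 12)/19 = -9/14
  x_3 = -9/14;  a_3 = 17;  x_4 = (x_3 − 17)/19 = -13/14
Digits: (3, 4, 12, 17).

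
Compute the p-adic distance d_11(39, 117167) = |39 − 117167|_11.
d_11(39, 117167) = 1/14641

Step 1 — x − y = 39 − 117167 = -117128. Step 2 — v_11(-117128) = 4 (factor: -117128 = −(11^4 · 8); the sign does not affect v_p). Step 3 — |x − y|_11 = 11^{-4} = 1/14641.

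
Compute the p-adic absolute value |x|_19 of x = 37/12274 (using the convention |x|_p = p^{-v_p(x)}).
|37/12274|_19 = 361

Step 1 — compute v_19(x) by factoring powers of 19 out of the numerator and denominator: v_19(37/12274) = -2. Step 2 — apply |x|_p = p^{-v_p(x)} = 19^{2} = 361.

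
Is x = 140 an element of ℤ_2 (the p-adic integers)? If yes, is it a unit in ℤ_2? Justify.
x ∈ ℤ_2 but not a unit; v_2(x) = 2 > 0

ℤ_2 = {x ∈ ℚ_2 : v_2(x) ≥ 0} and ℤ_2^× = {x ∈ ℤ_2 : v_2(x) = 0}. Here v_2(140) = v_2(num) − v_2(den) = 2; compare against these criteria.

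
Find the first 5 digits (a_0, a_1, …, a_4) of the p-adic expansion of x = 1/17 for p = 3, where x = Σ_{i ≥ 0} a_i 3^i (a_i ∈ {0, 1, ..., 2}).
(a_0, …, a_4) = (2, 2, 0, 2, 1)

v_3(1/17) = 0 (numerator and denominator both coprime to 3), so x ∈ ℤ_3^×. Compute digits iteratively via a_i = x_i mod 3, x_{i+1} = (x_i − a_i)/3, with x_0 = x:
  x_0 = 1/17;  a_0 = 2;  x_1 = (x_0 − 2)/3 = -11/17
  x_1 = -11/17;  a_1 = 2;  x_2 = (x_1 − 2)/3 = -15/17
  x_2 = -15/17;  a_2 = 0;  x_3 = (x_2 − 0)/3 = -5/17
  x_3 = -5/17;  a_3 = 2;  x_4 = (x_3 − 2)/3 = -13/17
  x_4 = -13/17;  a_4 = 1;  x_5 = (x_4 − 1)/3 = -10/17
Digits: (2, 2, 0, 2, 1).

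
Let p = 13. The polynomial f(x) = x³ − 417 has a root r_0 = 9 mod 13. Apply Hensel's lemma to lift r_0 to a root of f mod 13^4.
r_3 = 14114 (mod 28561)

Hensel: r_{i+1} = r_i − f(r_i)/f′(r_i) mod 13^{i+2}, where f′(x) = 3x². Iterate:
  r_0 = 9 (mod 13)
  r_1 = 87 (mod 169)
  r_2 = 932 (mod 2197)
  r_3 = 14114 (mod 28561)
Final: r = 14114 with f(r) ≡ 0 mod 13^4.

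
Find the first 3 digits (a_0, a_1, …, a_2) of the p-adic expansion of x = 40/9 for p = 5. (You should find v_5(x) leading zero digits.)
(a_0, …, a_2) = (0, 2, 2)

v_5(40/9) = 1, so a_0 = ... = a_0 = 0. Factor out: x = 5^1 · u with u = 8/9 a unit in ℤ_5. Expand u iteratively via a_{v+i} = u_i mod 5, u_{i+1} = (u_i − a_{v+i})/5:
  u_0 = 8/9;  a_1 = 2;  u_1 = (u_0 − 2)/5 = -2/9
  u_1 = -2/9;  a_2 = 2;  u_2 = (u_1 − 2)/5 = -4/9
Digits: (0, 2, 2).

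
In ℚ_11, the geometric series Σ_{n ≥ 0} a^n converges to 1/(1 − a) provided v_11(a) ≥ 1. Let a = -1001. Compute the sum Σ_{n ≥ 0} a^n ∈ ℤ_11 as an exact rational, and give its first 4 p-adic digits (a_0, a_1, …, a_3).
Σ a^n = 1/(1 − a) = 1/1002;  first 4 digits = (1, 8, 0, 10)

v_11(a) = 1 ≥ 1, so the series converges in ℤ_11 to 1/(1 − a) = 1/(1 − (-1001)) = 1/1002. Expand this rational in ℤ_11: compute digits iteratively via d_i = x_i mod 11, x_{i+1} = (x_i − d_i)/11. The first 4 digits are (1, 8, 0, 10).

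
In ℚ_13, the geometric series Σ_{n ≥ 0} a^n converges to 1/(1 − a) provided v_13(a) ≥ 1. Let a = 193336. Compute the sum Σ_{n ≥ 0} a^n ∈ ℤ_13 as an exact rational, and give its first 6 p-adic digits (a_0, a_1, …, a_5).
Σ a^n = 1/(1 − a) = -1/193335;  first 6 digits = (1, 0, 0, 10, 6, 0)

v_13(a) = 3 ≥ 1, so the series converges in ℤ_13 to 1/(1 − a) = 1/(1 − 193336) = -1/193335. Expand this rational in ℤ_13: compute digits iteratively via d_i = x_i mod 13, x_{i+1} = (x_i − d_i)/13. The first 6 digits are (1, 0, 0, 10, 6, 0).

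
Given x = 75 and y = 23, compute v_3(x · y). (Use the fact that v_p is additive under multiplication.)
v_3(1725) = 1

v_p(x) = 1 (factor: 75 = 3^1 · 25); v_p(y) = 0 (factor: 23 = 3^0 · 23). Additivity: v_p(xy) = v_p(x) + v_p(y) = 1 + 0 = 1. (Direct check: xy = 1725 = 3^1 · (575).)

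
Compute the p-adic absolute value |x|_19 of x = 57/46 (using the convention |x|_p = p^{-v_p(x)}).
|57/46|_19 = 1/19

Step 1 — compute v_19(x) by factoring powers of 19 out of the numerator and denominator: v_19(57/46) = 1. Step 2 — apply |x|_p = p^{-v_p(x)} = 19^{-1} = 1/19.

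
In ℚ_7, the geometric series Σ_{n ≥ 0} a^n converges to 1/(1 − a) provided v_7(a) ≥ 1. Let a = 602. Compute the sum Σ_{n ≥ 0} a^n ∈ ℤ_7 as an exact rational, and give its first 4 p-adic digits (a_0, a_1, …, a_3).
Σ a^n = 1/(1 − a) = -1/601;  first 4 digits = (1, 2, 2, 2)

v_7(a) = 1 ≥ 1, so the series converges in ℤ_7 to 1/(1 − a) = 1/(1 − 602) = -1/601. Expand this rational in ℤ_7: compute digits iteratively via d_i = x_i mod 7, x_{i+1} = (x_i − d_i)/7. The first 4 digits are (1, 2, 2, 2).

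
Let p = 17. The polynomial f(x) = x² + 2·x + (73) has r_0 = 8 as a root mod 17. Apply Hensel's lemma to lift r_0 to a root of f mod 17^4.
r_3 = 62568 (mod 83521)

Hensel: r_{i+1} = r_i − f(r_i)·(f′(r_i))^{-1} mod 17^{i+2}, f′(x) = 2x + 2. Iterate:
  r_0 = 8 (mod 17)
  r_1 = 144 (mod 289)
  r_2 = 3612 (mod 4913)
  r_3 = 62568 (mod 83521)
Final: r = 62568 satisfies f(r) ≡ 0 mod 17^4.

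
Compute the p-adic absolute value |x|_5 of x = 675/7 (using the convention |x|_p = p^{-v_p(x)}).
|675/7|_5 = 1/25

Step 1 — compute v_5(x) by factoring powers of 5 out of the numerator and denominator: v_5(675/7) = 2. Step 2 — apply |x|_p = p^{-v_p(x)} = 5^{-2} = 1/25.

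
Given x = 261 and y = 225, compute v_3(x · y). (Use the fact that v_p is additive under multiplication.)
v_3(58725) = 4

v_p(x) = 2 (factor: 261 = 3^2 · 29); v_p(y) = 2 (factor: 225 = 3^2 · 25). Additivity: v_p(xy) = v_p(x) + v_p(y) = 2 + 2 = 4. (Direct check: xy = 58725 = 3^4 · (725).)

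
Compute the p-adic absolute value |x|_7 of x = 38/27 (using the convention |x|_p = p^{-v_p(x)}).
|38/27|_7 = 1

Step 1 — compute v_7(x) by factoring powers of 7 out of the numerator and denominator: v_7(38/27) = 0. Step 2 — apply |x|_p = p^{-v_p(x)} = 7^{0} = 1.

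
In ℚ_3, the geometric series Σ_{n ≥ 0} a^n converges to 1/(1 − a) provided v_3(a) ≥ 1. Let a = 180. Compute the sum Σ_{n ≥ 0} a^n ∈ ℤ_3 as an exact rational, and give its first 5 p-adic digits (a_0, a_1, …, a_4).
Σ a^n = 1/(1 − a) = -1/179;  first 5 digits = (1, 0, 2, 0, 0)

v_3(a) = 2 ≥ 1, so the series converges in ℤ_3 to 1/(1 − a) = 1/(1 − 180) = -1/179. Expand this rational in ℤ_3: compute digits iteratively via d_i = x_i mod 3, x_{i+1} = (x_i − d_i)/3. The first 5 digits are (1, 0, 2, 0, 0).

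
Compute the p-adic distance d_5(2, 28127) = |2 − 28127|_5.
d_5(2, 28127) = 1/3125

Step 1 — x − y = 2 − 28127 = -28125. Step 2 — v_5(-28125) = 5 (factor: -28125 = −(5^5 · 9); the sign does not affect v_p). Step 3 — |x − y|_5 = 5^{-5} = 1/3125.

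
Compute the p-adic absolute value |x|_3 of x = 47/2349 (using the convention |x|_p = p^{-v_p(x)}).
|47/2349|_3 = 81

Step 1 — compute v_3(x) by factoring powers of 3 out of the numerator and denominator: v_3(47/2349) = -4. Step 2 — apply |x|_p = p^{-v_p(x)} = 3^{4} = 81.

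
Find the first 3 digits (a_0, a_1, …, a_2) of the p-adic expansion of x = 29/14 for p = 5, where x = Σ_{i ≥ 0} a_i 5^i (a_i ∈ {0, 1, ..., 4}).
(a_0, …, a_2) = (1, 2, 0)

v_5(29/14) = 0 (numerator and denominator both coprime to 5), so x ∈ ℤ_5^×. Compute digits iteratively via a_i = x_i mod 5, x_{i+1} = (x_i − a_i)/5, with x_0 = x:
  x_0 = 29/14;  a_0 = 1;  x_1 = (x_0 − 1)/5 = 3/14
  x_1 = 3/14;  a_1 = 2;  x_2 = (x_1 − 2)/5 = -5/14
  x_2 = -5/14;  a_2 = 0;  x_3 = (x_2 − 0)/5 = -1/14
Digits: (1, 2, 0).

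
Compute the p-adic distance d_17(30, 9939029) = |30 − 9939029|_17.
d_17(30, 9939029) = 1/1419857

Step 1 — x − y = 30 − 9939029 = -9938999. Step 2 — v_17(-9938999) = 5 (factor: -9938999 = −(17^5 · 7); the sign does not affect v_p). Step 3 — |x − y|_17 = 17^{-5} = 1/1419857.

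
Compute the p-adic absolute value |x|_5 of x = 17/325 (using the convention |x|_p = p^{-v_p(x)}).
|17/325|_5 = 25

Step 1 — compute v_5(x) by factoring powers of 5 out of the numerator and denominator: v_5(17/325) = -2. Step 2 — apply |x|_p = p^{-v_p(x)} = 5^{2} = 25.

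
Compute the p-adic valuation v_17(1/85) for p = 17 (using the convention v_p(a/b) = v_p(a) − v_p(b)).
v_17(1/85) = -1

Factor powers of 17 from the numerator and denominator of the reduced fraction: 1 = 17^0 · 1 and 85 = 17^1 · 5. Apply v_p(a/b) = v_p(a) − v_p(b): v_17(1/85) = 0 − 1 = -1.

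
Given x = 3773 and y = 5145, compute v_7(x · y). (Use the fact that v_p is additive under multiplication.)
v_7(19412085) = 6

v_p(x) = 3 (factor: 3773 = 7^3 · 11); v_p(y) = 3 (factor: 5145 = 7^3 · 15). Additivity: v_p(xy) = v_p(x) + v_p(y) = 3 + 3 = 6. (Direct check: xy = 19412085 = 7^6 · (165).)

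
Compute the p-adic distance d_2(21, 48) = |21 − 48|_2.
d_2(21, 48) = 1

Step 1 — x − y = 21 − 48 = -27. Step 2 — v_2(-27) = 0 (factor: -27 = −(2^0 · 27); the sign does not affect v_p). Step 3 — |x − y|_2 = 2^{0} = 1.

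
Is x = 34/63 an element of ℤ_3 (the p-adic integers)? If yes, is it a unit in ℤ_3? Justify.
x ∉ ℤ_3 (v_3(x) = -2 < 0)

ℤ_3 = {x ∈ ℚ_3 : v_3(x) ≥ 0} and ℤ_3^× = {x ∈ ℤ_3 : v_3(x) = 0}. Here v_3(34/63) = v_3(num) − v_3(den) = -2; compare against these criteria.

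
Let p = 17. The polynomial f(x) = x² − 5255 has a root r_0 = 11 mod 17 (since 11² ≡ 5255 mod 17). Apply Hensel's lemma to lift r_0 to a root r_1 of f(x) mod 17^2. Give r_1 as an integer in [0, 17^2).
r_1 = 113 (mod 289)

Hensel's recurrence: r_{i+1} = r_i − f(r_i)·(f′(r_i))^{-1} mod 17^{i+2}, with f′(x) = 2x. Iterate:
  r_0 = 11 (mod 17)
  r_1 = 113 (mod 289)
Final: r_1 = 113, and one checks f(r_1) ≡ 0 mod 17^2.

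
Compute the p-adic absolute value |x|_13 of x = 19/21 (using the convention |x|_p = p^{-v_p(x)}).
|19/21|_13 = 1

Step 1 — compute v_13(x) by factoring powers of 13 out of the numerator and denominator: v_13(19/21) = 0. Step 2 — apply |x|_p = p^{-v_p(x)} = 13^{0} = 1.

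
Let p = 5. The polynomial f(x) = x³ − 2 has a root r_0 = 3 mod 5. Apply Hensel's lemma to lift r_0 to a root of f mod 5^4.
r_3 = 303 (mod 625)

Hensel: r_{i+1} = r_i − f(r_i)/f′(r_i) mod 5^{i+2}, where f′(x) = 3x². Iterate:
  r_0 = 3 (mod 5)
  r_1 = 3 (mod 25)
  r_2 = 53 (mod 125)
  r_3 = 303 (mod 625)
Final: r = 303 with f(r) ≡ 0 mod 5^4.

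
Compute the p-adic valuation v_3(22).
v_3(22) = 0

v_3(n) is the largest exponent k such that 3^k divides n. Factor out: 22 = 3^0 · 22. (Sign doesn't affect v_p.) So v_3(22) = 0.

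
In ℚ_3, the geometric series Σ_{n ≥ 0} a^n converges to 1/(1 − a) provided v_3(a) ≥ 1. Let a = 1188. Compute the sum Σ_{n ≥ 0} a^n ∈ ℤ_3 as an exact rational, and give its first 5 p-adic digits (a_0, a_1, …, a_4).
Σ a^n = 1/(1 − a) = -1/1187;  first 5 digits = (1, 0, 0, 2, 2)

v_3(a) = 3 ≥ 1, so the series converges in ℤ_3 to 1/(1 − a) = 1/(1 − 1188) = -1/1187. Expand this rational in ℤ_3: compute digits iteratively via d_i = x_i mod 3, x_{i+1} = (x_i − d_i)/3. The first 5 digits are (1, 0, 0, 2, 2).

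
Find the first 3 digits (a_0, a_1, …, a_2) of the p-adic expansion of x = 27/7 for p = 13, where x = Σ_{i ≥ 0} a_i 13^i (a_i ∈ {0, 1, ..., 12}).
(a_0, …, a_2) = (2, 2, 11)

v_13(27/7) = 0 (numerator and denominator both coprime to 13), so x ∈ ℤ_13^×. Compute digits iteratively via a_i = x_i mod 13, x_{i+1} = (x_i − a_i)/13, with x_0 = x:
  x_0 = 27/7;  a_0 = 2;  x_1 = (x_0 − 2)/13 = 1/7
  x_1 = 1/7;  a_1 = 2;  x_2 = (x_1 − 2)/13 = -1/7
  x_2 = -1/7;  a_2 = 11;  x_3 = (x_2 − 11)/13 = -6/7
Digits: (2, 2, 11).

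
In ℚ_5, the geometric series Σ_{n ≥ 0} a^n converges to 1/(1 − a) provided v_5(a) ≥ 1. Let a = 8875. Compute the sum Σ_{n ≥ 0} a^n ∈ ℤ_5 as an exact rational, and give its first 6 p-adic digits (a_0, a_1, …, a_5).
Σ a^n = 1/(1 − a) = -1/8874;  first 6 digits = (1, 0, 0, 1, 4, 2)

v_5(a) = 3 ≥ 1, so the series converges in ℤ_5 to 1/(1 − a) = 1/(1 − 8875) = -1/8874. Expand this rational in ℤ_5: compute digits iteratively via d_i = x_i mod 5, x_{i+1} = (x_i − d_i)/5. The first 6 digits are (1, 0, 0, 1, 4, 2).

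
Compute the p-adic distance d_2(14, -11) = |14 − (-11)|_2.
d_2(14, -11) = 1

Step 1 — x − y = 14 − (-11) = 25. Step 2 — v_2(25) = 0 (factor: 25 = (2^0 · 25); the sign does not affect v_p). Step 3 — |x − y|_2 = 2^{0} = 1.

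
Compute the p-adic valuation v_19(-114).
v_19(-114) = 1

v_19(n) is the largest exponent k such that 19^k divides n. Factor out: -114 = -19^1 · 6. (Sign doesn't affect v_p.) So v_19(-114) = 1.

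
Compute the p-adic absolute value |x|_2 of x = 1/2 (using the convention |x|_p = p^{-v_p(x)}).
|1/2|_2 = 2

Step 1 — compute v_2(x) by factoring powers of 2 out of the numerator and denominator: v_2(1/2) = -1. Step 2 — apply |x|_p = p^{-v_p(x)} = 2^{1} = 2.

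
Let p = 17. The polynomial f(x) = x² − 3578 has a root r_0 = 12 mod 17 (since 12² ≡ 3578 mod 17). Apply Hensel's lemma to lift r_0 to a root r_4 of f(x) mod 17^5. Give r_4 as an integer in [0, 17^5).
r_4 = 300691 (mod 1419857)

Hensel's recurrence: r_{i+1} = r_i − f(r_i)·(f′(r_i))^{-1} mod 17^{i+2}, with f′(x) = 2x. Iterate:
  r_0 = 12 (mod 17)
  r_1 = 131 (mod 289)
  r_2 = 998 (mod 4913)
  r_3 = 50128 (mod 83521)
  r_4 = 300691 (mod 1419857)
Final: r_4 = 300691, and one checks f(r_4) ≡ 0 mod 17^5.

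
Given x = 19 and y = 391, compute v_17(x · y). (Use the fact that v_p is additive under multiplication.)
v_17(7429) = 1

v_p(x) = 0 (factor: 19 = 17^0 · 19); v_p(y) = 1 (factor: 391 = 17^1 · 23). Additivity: v_p(xy) = v_p(x) + v_p(y) = 0 + 1 = 1. (Direct check: xy = 7429 = 17^1 · (437).)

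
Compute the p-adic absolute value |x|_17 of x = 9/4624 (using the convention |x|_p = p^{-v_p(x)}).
|9/4624|_17 = 289

Step 1 — compute v_17(x) by factoring powers of 17 out of the numerator and denominator: v_17(9/4624) = -2. Step 2 — apply |x|_p = p^{-v_p(x)} = 17^{2} = 289.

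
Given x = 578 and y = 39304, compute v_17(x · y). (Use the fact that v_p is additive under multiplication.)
v_17(22717712) = 5

v_p(x) = 2 (factor: 578 = 17^2 · 2); v_p(y) = 3 (factor: 39304 = 17^3 · 8). Additivity: v_p(xy) = v_p(x) + v_p(y) = 2 + 3 = 5. (Direct check: xy = 22717712 = 17^5 · (16).)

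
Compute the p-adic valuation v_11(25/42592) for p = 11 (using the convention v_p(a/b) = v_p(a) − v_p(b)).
v_11(25/42592) = -3

Factor powers of 11 from the numerator and denominator of the reduced fraction: 25 = 11^0 · 25 and 42592 = 11^3 · 32. Apply v_p(a/b) = v_p(a) − v_p(b): v_11(25/42592) = 0 − 3 = -3.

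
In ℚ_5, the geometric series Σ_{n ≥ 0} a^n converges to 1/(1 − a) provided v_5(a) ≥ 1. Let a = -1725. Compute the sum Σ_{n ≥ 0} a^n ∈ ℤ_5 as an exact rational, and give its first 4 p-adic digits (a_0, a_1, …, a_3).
Σ a^n = 1/(1 − a) = 1/1726;  first 4 digits = (1, 0, 1, 1)

v_5(a) = 2 ≥ 1, so the series converges in ℤ_5 to 1/(1 − a) = 1/(1 − (-1725)) = 1/1726. Expand this rational in ℤ_5: compute digits iteratively via d_i = x_i mod 5, x_{i+1} = (x_i − d_i)/5. The first 4 digits are (1, 0, 1, 1).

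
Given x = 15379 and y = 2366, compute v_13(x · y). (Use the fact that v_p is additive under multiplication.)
v_13(36386714) = 5

v_p(x) = 3 (factor: 15379 = 13^3 · 7); v_p(y) = 2 (factor: 2366 = 13^2 · 14). Additivity: v_p(xy) = v_p(x) + v_p(y) = 3 + 2 = 5. (Direct check: xy = 36386714 = 13^5 · (98).)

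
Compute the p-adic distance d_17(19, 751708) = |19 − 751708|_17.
d_17(19, 751708) = 1/83521

Step 1 — x − y = 19 − 751708 = -751689. Step 2 — v_17(-751689) = 4 (factor: -751689 = −(17^4 · 9); the sign does not affect v_p). Step 3 — |x − y|_17 = 17^{-4} = 1/83521.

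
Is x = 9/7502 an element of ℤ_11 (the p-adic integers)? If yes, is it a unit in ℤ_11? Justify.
x ∉ ℤ_11 (v_11(x) = -2 < 0)

ℤ_11 = {x ∈ ℚ_11 : v_11(x) ≥ 0} and ℤ_11^× = {x ∈ ℤ_11 : v_11(x) = 0}. Here v_11(9/7502) = v_11(num) − v_11(den) = -2; compare against these criteria.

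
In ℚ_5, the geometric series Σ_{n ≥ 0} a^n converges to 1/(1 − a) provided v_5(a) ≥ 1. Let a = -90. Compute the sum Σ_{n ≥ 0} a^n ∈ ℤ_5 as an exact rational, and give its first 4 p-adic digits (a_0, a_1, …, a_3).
Σ a^n = 1/(1 − a) = 1/91;  first 4 digits = (1, 2, 0, 2)

v_5(a) = 1 ≥ 1, so the series converges in ℤ_5 to 1/(1 − a) = 1/(1 − (-90)) = 1/91. Expand this rational in ℤ_5: compute digits iteratively via d_i = x_i mod 5, x_{i+1} = (x_i − d_i)/5. The first 4 digits are (1, 2, 0, 2).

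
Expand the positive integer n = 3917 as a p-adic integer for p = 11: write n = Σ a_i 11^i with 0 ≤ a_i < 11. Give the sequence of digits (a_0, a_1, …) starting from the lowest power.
(a_0, a_1, …) = (1, 4, 10, 2)

Repeated division by 11 gives the digits low-to-high: 3917 = 1 + 4·11^1 + 10·11^2 + 2·11^3. Digit sequence: (1, 4, 10, 2).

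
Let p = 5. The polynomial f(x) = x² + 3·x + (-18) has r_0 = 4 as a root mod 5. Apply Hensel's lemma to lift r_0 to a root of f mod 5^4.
r_3 = 619 (mod 625)

Hensel: r_{i+1} = r_i − f(r_i)·(f′(r_i))^{-1} mod 5^{i+2}, f′(x) = 2x + 3. Iterate:
  r_0 = 4 (mod 5)
  r_1 = 19 (mod 25)
  r_2 = 119 (mod 125)
  r_3 = 619 (mod 625)
Final: r = 619 satisfies f(r) ≡ 0 mod 5^4.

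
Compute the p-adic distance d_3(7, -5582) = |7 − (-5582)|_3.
d_3(7, -5582) = 1/243

Step 1 — x − y = 7 − (-5582) = 5589. Step 2 — v_3(5589) = 5 (factor: 5589 = (3^5 · 23); the sign does not affect v_p). Step 3 — |x − y|_3 = 3^{-5} = 1/243.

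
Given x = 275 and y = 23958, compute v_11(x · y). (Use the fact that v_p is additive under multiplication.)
v_11(6588450) = 4

v_p(x) = 1 (factor: 275 = 11^1 · 25); v_p(y) = 3 (factor: 23958 = 11^3 · 18). Additivity: v_p(xy) = v_p(x) + v_p(y) = 1 + 3 = 4. (Direct check: xy = 6588450 = 11^4 · (450).)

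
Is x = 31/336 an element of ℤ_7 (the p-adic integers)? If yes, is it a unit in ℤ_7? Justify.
x ∉ ℤ_7 (v_7(x) = -1 < 0)

ℤ_7 = {x ∈ ℚ_7 : v_7(x) ≥ 0} and ℤ_7^× = {x ∈ ℤ_7 : v_7(x) = 0}. Here v_7(31/336) = v_7(num) − v_7(den) = -1; compare against these criteria.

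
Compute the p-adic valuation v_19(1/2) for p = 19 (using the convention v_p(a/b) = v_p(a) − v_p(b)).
v_19(1/2) = 0

Factor powers of 19 from the numerator and denominator of the reduced fraction: 1 = 19^0 · 1 and 2 = 19^0 · 2. Apply v_p(a/b) = v_p(a) − v_p(b): v_19(1/2) = 0 − 0 = 0.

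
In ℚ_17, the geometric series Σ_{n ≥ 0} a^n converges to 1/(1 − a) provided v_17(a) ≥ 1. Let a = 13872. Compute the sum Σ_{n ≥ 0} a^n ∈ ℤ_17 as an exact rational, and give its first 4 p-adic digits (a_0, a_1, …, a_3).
Σ a^n = 1/(1 − a) = -1/13871;  first 4 digits = (1, 0, 14, 2)

v_17(a) = 2 ≥ 1, so the series converges in ℤ_17 to 1/(1 − a) = 1/(1 − 13872) = -1/13871. Expand this rational in ℤ_17: compute digits iteratively via d_i = x_i mod 17, x_{i+1} = (x_i − d_i)/17. The first 4 digits are (1, 0, 14, 2).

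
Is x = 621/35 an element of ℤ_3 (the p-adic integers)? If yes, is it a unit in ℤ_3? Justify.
x ∈ ℤ_3 but not a unit; v_3(x) = 3 > 0

ℤ_3 = {x ∈ ℚ_3 : v_3(x) ≥ 0} and ℤ_3^× = {x ∈ ℤ_3 : v_3(x) = 0}. Here v_3(621/35) = v_3(num) − v_3(den) = 3; compare against these criteria.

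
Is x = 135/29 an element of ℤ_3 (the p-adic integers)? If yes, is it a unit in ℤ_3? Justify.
x ∈ ℤ_3 but not a unit; v_3(x) = 3 > 0

ℤ_3 = {x ∈ ℚ_3 : v_3(x) ≥ 0} and ℤ_3^× = {x ∈ ℤ_3 : v_3(x) = 0}. Here v_3(135/29) = v_3(num) − v_3(den) = 3; compare against these criteria.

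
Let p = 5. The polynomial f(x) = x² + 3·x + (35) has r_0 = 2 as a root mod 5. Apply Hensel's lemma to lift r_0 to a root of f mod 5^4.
r_3 = 142 (mod 625)

Hensel: r_{i+1} = r_i − f(r_i)·(f′(r_i))^{-1} mod 5^{i+2}, f′(x) = 2x + 3. Iterate:
  r_0 = 2 (mod 5)
  r_1 = 17 (mod 25)
  r_2 = 17 (mod 125)
  r_3 = 142 (mod 625)
Final: r = 142 satisfies f(r) ≡ 0 mod 5^4.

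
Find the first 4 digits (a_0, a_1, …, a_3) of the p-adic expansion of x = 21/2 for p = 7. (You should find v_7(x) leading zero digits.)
(a_0, …, a_3) = (0, 5, 3, 3)

v_7(21/2) = 1, so a_0 = ... = a_0 = 0. Factor out: x = 7^1 · u with u = 3/2 a unit in ℤ_7. Expand u iteratively via a_{v+i} = u_i mod 7, u_{i+1} = (u_i − a_{v+i})/7:
  u_0 = 3/2;  a_1 = 5;  u_1 = (u_0 − 5)/7 = -1/2
  u_1 = -1/2;  a_2 = 3;  u_2 = (u_1 − 3)/7 = -1/2
  u_2 = -1/2;  a_3 = 3;  u_3 = (u_2 − 3)/7 = -1/2
Digits: (0, 5, 3, 3).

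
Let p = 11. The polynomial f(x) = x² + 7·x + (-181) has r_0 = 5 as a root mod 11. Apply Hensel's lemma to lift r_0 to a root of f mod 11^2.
r_1 = 5 (mod 121)

Hensel: r_{i+1} = r_i − f(r_i)·(f′(r_i))^{-1} mod 11^{i+2}, f′(x) = 2x + 7. Iterate:
  r_0 = 5 (mod 11)
  r_1 = 5 (mod 121)
Final: r = 5 satisfies f(r) ≡ 0 mod 11^2.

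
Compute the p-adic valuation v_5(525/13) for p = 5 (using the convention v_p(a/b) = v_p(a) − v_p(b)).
v_5(525/13) = 2

Factor powers of 5 from the numerator and denominator of the reduced fraction: 525 = 5^2 · 21 and 13 = 5^0 · 13. Apply v_p(a/b) = v_p(a) − v_p(b): v_5(525/13) = 2 − 0 = 2.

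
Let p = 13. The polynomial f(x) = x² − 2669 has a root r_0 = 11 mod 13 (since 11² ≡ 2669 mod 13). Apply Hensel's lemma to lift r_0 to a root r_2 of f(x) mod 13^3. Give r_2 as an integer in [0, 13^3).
r_2 = 557 (mod 2197)

Hensel's recurrence: r_{i+1} = r_i − f(r_i)·(f′(r_i))^{-1} mod 13^{i+2}, with f′(x) = 2x. Iterate:
  r_0 = 11 (mod 13)
  r_1 = 50 (mod 169)
  r_2 = 557 (mod 2197)
Final: r_2 = 557, and one checks f(r_2) ≡ 0 mod 13^3.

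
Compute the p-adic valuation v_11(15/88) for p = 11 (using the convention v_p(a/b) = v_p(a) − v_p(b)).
v_11(15/88) = -1

Factor powers of 11 from the numerator and denominator of the reduced fraction: 15 = 11^0 · 15 and 88 = 11^1 · 8. Apply v_p(a/b) = v_p(a) − v_p(b): v_11(15/88) = 0 − 1 = -1.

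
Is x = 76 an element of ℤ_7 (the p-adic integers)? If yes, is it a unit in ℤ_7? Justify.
x ∈ ℤ_7^× (unit); v_7(x) = 0

ℤ_7 = {x ∈ ℚ_7 : v_7(x) ≥ 0} and ℤ_7^× = {x ∈ ℤ_7 : v_7(x) = 0}. Here v_7(76) = v_7(num) − v_7(den) = 0; compare against these criteria.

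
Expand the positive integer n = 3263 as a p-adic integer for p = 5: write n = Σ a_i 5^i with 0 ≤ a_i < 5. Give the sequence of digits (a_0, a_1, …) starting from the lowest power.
(a_0, a_1, …) = (3, 2, 0, 1, 0, 1)

Repeated division by 5 gives the digits low-to-high: 3263 = 3 + 2·5^1 + 1·5^3 + 1·5^5. Digit sequence: (3, 2, 0, 1, 0, 1).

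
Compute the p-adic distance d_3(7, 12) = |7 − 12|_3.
d_3(7, 12) = 1

Step 1 — x − y = 7 − 12 = -5. Step 2 — v_3(-5) = 0 (factor: -5 = −(3^0 · 5); the sign does not affect v_p). Step 3 — |x − y|_3 = 3^{0} = 1.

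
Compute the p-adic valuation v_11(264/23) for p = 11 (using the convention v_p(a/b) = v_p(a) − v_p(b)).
v_11(264/23) = 1

Factor powers of 11 from the numerator and denominator of the reduced fraction: 264 = 11^1 · 24 and 23 = 11^0 · 23. Apply v_p(a/b) = v_p(a) − v_p(b): v_11(264/23) = 1 − 0 = 1.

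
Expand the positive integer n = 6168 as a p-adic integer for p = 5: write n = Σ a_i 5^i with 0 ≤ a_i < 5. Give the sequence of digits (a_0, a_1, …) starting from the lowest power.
(a_0, a_1, …) = (3, 3, 1, 4, 4, 1)

Repeated division by 5 gives the digits low-to-high: 6168 = 3 + 3·5^1 + 1·5^2 + 4·5^3 + 4·5^4 + 1·5^5. Digit sequence: (3, 3, 1, 4, 4, 1).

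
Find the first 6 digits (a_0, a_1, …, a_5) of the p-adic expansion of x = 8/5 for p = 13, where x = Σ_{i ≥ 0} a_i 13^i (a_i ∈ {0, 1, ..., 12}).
(a_0, …, a_5) = (12, 7, 2, 5, 10, 7)

v_13(8/5) = 0 (numerator and denominator both coprime to 13), so x ∈ ℤ_13^×. Compute digits iteratively via a_i = x_i mod 13, x_{i+1} = (x_i − a_i)/13, with x_0 = x:
  x_0 = 8/5;  a_0 = 12;  x_1 = (x_0 − 12)/13 = -4/5
  x_1 = -4/5;  a_1 = 7;  x_2 = (x_1 − 7)/13 = -3/5
  x_2 = -3/5;  a_2 = 2;  x_3 = (x_2 − 2)/13 = -1/5
  x_3 = -1/5;  a_3 = 5;  x_4 = (x_3 − 5)/13 = -2/5
  x_4 = -2/5;  a_4 = 10;  x_5 = (x_4 − 10)/13 = -4/5
  x_5 = -4/5;  a_5 = 7;  x_6 = (x_5 − 7)/13 = -3/5
Digits: (12, 7, 2, 5, 10, 7).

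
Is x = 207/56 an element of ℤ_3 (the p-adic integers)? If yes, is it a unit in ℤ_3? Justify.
x ∈ ℤ_3 but not a unit; v_3(x) = 2 > 0

ℤ_3 = {x ∈ ℚ_3 : v_3(x) ≥ 0} and ℤ_3^× = {x ∈ ℤ_3 : v_3(x) = 0}. Here v_3(207/56) = v_3(num) − v_3(den) = 2; compare against these criteria.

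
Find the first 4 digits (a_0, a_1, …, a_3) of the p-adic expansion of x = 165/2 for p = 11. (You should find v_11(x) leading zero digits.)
(a_0, …, a_3) = (0, 2, 6, 5)

v_11(165/2) = 1, so a_0 = ... = a_0 = 0. Factor out: x = 11^1 · u with u = 15/2 a unit in ℤ_11. Expand u iteratively via a_{v+i} = u_i mod 11, u_{i+1} = (u_i − a_{v+i})/11:
  u_0 = 15/2;  a_1 = 2;  u_1 = (u_0 − 2)/11 = 1/2
  u_1 = 1/2;  a_2 = 6;  u_2 = (u_1 − 6)/11 = -1/2
  u_2 = -1/2;  a_3 = 5;  u_3 = (u_2 − 5)/11 = -1/2
Digits: (0, 2, 6, 5).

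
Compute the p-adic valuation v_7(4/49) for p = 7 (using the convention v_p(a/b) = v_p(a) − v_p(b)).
v_7(4/49) = -2

Factor powers of 7 from the numerator and denominator of the reduced fraction: 4 = 7^0 · 4 and 49 = 7^2 · 1. Apply v_p(a/b) = v_p(a) − v_p(b): v_7(4/49) = 0 − 2 = -2.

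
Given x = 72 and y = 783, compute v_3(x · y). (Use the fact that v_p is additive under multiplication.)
v_3(56376) = 5

v_p(x) = 2 (factor: 72 = 3^2 · 8); v_p(y) = 3 (factor: 783 = 3^3 · 29). Additivity: v_p(xy) = v_p(x) + v_p(y) = 2 + 3 = 5. (Direct check: xy = 56376 = 3^5 · (232).)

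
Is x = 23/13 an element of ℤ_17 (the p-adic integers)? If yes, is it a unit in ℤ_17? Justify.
x ∈ ℤ_17^× (unit); v_17(x) = 0

ℤ_17 = {x ∈ ℚ_17 : v_17(x) ≥ 0} and ℤ_17^× = {x ∈ ℤ_17 : v_17(x) = 0}. Here v_17(23/13) = v_17(num) − v_17(den) = 0; compare against these criteria.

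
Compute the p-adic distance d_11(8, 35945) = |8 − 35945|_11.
d_11(8, 35945) = 1/1331

Step 1 — x − y = 8 − 35945 = -35937. Step 2 — v_11(-35937) = 3 (factor: -35937 = −(11^3 · 27); the sign does not affect v_p). Step 3 — |x − y|_11 = 11^{-3} = 1/1331.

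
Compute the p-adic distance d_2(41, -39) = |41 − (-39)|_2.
d_2(41, -39) = 1/16

Step 1 — x − y = 41 − (-39) = 80. Step 2 — v_2(80) = 4 (factor: 80 = (2^4 · 5); the sign does not affect v_p). Step 3 — |x − y|_2 = 2^{-4} = 1/16.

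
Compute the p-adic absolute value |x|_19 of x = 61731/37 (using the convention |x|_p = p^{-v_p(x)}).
|61731/37|_19 = 1/6859

Step 1 — compute v_19(x) by factoring powers of 19 out of the numerator and denominator: v_19(61731/37) = 3. Step 2 — apply |x|_p = p^{-v_p(x)} = 19^{-3} = 1/6859.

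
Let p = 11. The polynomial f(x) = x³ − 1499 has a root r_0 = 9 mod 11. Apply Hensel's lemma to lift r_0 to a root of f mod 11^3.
r_2 = 416 (mod 1331)

Hensel: r_{i+1} = r_i − f(r_i)/f′(r_i) mod 11^{i+2}, where f′(x) = 3x². Iterate:
  r_0 = 9 (mod 11)
  r_1 = 53 (mod 121)
  r_2 = 416 (mod 1331)
Final: r = 416 with f(r) ≡ 0 mod 11^3.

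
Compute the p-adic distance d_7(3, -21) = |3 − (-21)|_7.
d_7(3, -21) = 1

Step 1 — x − y = 3 − (-21) = 24. Step 2 — v_7(24) = 0 (factor: 24 = (7^0 · 24); the sign does not affect v_p). Step 3 — |x − y|_7 = 7^{0} = 1.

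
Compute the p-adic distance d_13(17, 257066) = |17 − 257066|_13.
d_13(17, 257066) = 1/28561

Step 1 — x − y = 17 − 257066 = -257049. Step 2 — v_13(-257049) = 4 (factor: -257049 = −(13^4 · 9); the sign does not affect v_p). Step 3 — |x − y|_13 = 13^{-4} = 1/28561.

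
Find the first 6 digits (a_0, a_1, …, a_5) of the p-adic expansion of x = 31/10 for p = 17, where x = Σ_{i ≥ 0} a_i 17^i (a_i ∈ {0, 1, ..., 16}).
(a_0, …, a_5) = (15, 1, 5, 15, 11, 1)

v_17(31/10) = 0 (numerator and denominator both coprime to 17), so x ∈ ℤ_17^×. Compute digits iteratively via a_i = x_i mod 17, x_{i+1} = (x_i − a_i)/17, with x_0 = x:
  x_0 = 31/10;  a_0 = 15;  x_1 = (x_0 − 15)/17 = -7/10
  x_1 = -7/10;  a_1 = 1;  x_2 = (x_1 − 1)/17 = -1/10
  x_2 = -1/10;  a_2 = 5;  x_3 = (x_2 − 5)/17 = -3/10
  x_3 = -3/10;  a_3 = 15;  x_4 = (x_3 − 15)/17 = -9/10
  x_4 = -9/10;  a_4 = 11;  x_5 = (x_4 − 11)/17 = -7/10
  x_5 = -7/10;  a_5 = 1;  x_6 = (x_5 − 1)/17 = -1/10
Digits: (15, 1, 5, 15, 11, 1).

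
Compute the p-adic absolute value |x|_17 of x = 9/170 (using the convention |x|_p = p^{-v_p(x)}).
|9/170|_17 = 17

Step 1 — compute v_17(x) by factoring powers of 17 out of the numerator and denominator: v_17(9/170) = -1. Step 2 — apply |x|_p = p^{-v_p(x)} = 17^{1} = 17.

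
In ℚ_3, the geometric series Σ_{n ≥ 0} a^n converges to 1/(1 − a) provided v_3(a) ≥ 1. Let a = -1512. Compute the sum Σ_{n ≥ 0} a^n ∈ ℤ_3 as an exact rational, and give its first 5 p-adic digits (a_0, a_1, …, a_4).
Σ a^n = 1/(1 − a) = 1/1513;  first 5 digits = (1, 0, 0, 1, 2)

v_3(a) = 3 ≥ 1, so the series converges in ℤ_3 to 1/(1 − a) = 1/(1 − (-1512)) = 1/1513. Expand this rational in ℤ_3: compute digits iteratively via d_i = x_i mod 3, x_{i+1} = (x_i − d_i)/3. The first 5 digits are (1, 0, 0, 1, 2).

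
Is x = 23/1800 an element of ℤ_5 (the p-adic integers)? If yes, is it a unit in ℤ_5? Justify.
x ∉ ℤ_5 (v_5(x) = -2 < 0)

ℤ_5 = {x ∈ ℚ_5 : v_5(x) ≥ 0} and ℤ_5^× = {x ∈ ℤ_5 : v_5(x) = 0}. Here v_5(23/1800) = v_5(num) − v_5(den) = -2; compare against these criteria.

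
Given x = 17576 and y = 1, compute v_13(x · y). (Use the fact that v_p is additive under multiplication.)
v_13(17576) = 3

v_p(x) = 3 (factor: 17576 = 13^3 · 8); v_p(y) = 0 (factor: 1 = 13^0 · 1). Additivity: v_p(xy) = v_p(x) + v_p(y) = 3 + 0 = 3. (Direct check: xy = 17576 = 13^3 · (8).)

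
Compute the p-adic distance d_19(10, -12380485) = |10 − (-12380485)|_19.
d_19(10, -12380485) = 1/2476099

Step 1 — x − y = 10 − (-12380485) = 12380495. Step 2 — v_19(12380495) = 5 (factor: 12380495 = (19^5 · 5); the sign does not affect v_p). Step 3 — |x − y|_19 = 19^{-5} = 1/2476099.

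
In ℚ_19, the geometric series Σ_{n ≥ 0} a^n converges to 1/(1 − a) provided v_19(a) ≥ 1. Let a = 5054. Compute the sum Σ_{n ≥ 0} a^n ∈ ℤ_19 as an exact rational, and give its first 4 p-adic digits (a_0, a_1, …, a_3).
Σ a^n = 1/(1 − a) = -1/5053;  first 4 digits = (1, 0, 14, 0)

v_19(a) = 2 ≥ 1, so the series converges in ℤ_19 to 1/(1 − a) = 1/(1 − 5054) = -1/5053. Expand this rational in ℤ_19: compute digits iteratively via d_i = x_i mod 19, x_{i+1} = (x_i − d_i)/19. The first 4 digits are (1, 0, 14, 0).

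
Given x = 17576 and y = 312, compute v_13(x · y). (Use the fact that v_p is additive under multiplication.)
v_13(5483712) = 4

v_p(x) = 3 (factor: 17576 = 13^3 · 8); v_p(y) = 1 (factor: 312 = 13^1 · 24). Additivity: v_p(xy) = v_p(x) + v_p(y) = 3 + 1 = 4. (Direct check: xy = 5483712 = 13^4 · (192).)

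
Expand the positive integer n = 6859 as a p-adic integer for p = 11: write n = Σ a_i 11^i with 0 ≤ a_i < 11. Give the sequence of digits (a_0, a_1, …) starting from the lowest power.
(a_0, a_1, …) = (6, 7, 1, 5)

Repeated division by 11 gives the digits low-to-high: 6859 = 6 + 7·11^1 + 1·11^2 + 5·11^3. Digit sequence: (6, 7, 1, 5).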